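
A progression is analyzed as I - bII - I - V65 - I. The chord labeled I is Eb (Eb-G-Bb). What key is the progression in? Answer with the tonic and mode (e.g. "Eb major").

Eb major

The chord Eb is a major triad rooted on Eb; its label is I.
If Eb is scale degree 1 and the mode makes that degree carry a major triad, the tonic is Eb and the mode is major.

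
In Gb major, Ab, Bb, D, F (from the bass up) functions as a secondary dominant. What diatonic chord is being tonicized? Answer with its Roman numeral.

The chord is a dominant seventh chord on Bb.
A dominant resolves down a perfect fifth: Bb → Eb. In Gb major, Eb is scale degree 6, i.e. vi.

vi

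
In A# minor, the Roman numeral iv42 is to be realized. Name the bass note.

C#

iv in A# minor has root D#; the chord is D#-F#-A#-C#.
The figure 42 means third inversion — the seventh is in the bass.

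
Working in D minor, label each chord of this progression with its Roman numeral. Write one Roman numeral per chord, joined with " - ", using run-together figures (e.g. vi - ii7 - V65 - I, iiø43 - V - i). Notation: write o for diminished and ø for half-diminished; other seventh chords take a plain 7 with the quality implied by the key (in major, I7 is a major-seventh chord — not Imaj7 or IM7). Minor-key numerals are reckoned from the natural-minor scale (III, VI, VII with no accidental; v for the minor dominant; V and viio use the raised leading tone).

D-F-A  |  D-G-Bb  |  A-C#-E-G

D-F-A: minor triad on D = scale degree 1 → i.
D-G-Bb: minor triad on G = scale degree 4 → iv64.
A-C#-E-G: root A is the dominant; dominant seventh chord there is V7.

i - iv64 - V7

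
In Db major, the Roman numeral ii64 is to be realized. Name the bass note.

Bb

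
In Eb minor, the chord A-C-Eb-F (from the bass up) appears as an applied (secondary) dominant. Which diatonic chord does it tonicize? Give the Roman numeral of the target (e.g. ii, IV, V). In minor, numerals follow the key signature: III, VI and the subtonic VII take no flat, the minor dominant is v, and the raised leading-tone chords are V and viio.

V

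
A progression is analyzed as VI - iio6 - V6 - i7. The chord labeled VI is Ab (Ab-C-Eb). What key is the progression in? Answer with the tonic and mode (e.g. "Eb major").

C minor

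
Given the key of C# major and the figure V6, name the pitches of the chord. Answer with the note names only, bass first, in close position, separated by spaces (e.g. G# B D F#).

B# D# G#

In C# major, scale degree 5 is G#, and the diatonic chord built there is a major triad.
Stacking thirds from G# gives G#-B#-D#.
With the 6 figure the chord is in first inversion; from the bass B# upward in close position it reads B#-D#-G#.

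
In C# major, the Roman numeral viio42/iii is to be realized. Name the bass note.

C#

The applied chord viio42/iii is rooted on D##: D##-F##-A#-C#.
The figure 42 means third inversion — the seventh is in the bass.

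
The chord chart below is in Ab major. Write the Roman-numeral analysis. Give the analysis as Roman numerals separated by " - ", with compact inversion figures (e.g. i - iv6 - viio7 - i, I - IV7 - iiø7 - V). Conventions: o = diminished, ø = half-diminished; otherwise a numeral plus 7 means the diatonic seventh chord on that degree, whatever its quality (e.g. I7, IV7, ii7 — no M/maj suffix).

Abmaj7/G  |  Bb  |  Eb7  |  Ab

I42 - V/V - V7 - I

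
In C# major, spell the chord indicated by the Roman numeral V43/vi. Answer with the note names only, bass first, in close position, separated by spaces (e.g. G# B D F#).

B# D# E# G##

The slash means an applied dominant: we want the dominant of vi. In C# major, vi is A# minor, and its dominant is built on E#.
Building a dominant seventh chord on E# gives E#-G##-B#-D#.
With the 43 figure the chord is in second inversion; from the bass B# upward in close position it reads B#-D#-E#-G##.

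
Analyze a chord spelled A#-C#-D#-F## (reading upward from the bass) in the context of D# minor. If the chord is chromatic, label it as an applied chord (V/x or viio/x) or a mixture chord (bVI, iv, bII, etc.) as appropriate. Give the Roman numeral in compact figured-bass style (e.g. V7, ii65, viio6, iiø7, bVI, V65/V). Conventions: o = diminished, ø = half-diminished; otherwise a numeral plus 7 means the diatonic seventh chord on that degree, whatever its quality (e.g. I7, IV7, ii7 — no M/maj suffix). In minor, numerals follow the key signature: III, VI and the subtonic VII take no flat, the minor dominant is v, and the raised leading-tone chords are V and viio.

V43/iv

The pitches D#-F##-A#-C# form a dominant seventh chord rooted on D#.
D# is not a diatonic chord root with this quality in D# minor, but it lies a perfect fifth above G# (iv), so the chord functions as an applied dominant of iv.
With A# in the bass the chord is in second inversion, so the figured bass is 43.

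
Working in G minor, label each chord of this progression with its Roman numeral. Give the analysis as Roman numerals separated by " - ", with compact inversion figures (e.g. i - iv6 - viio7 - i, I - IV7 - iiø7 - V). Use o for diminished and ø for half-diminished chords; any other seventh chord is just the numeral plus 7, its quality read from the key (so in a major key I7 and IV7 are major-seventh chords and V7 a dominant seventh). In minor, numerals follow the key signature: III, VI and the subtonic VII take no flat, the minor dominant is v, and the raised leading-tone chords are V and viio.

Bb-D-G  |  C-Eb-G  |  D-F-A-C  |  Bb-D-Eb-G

Bb-D-G: root G is the tonic; minor triad there is i6.
C-Eb-G: root C is the subdominant; minor triad there is iv.
D-F-A-C has root D, degree 5 in G minor, so v7.
Bb-D-Eb-G: major seventh chord on Eb = scale degree 6 → VI43.

i6 - iv - v7 - VI43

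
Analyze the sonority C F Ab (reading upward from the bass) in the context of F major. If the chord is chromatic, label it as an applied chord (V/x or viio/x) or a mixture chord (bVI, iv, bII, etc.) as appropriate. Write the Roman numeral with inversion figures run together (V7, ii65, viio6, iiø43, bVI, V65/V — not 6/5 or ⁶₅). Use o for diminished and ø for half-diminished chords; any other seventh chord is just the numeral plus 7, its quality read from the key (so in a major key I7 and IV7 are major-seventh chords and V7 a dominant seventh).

i64

Stacked in thirds the chord is F-Ab-C: a minor triad on F.
F is the first degree of F major. This is the minor tonic, borrowed from the parallel minor.
With C in the bass the chord is in second inversion, so the figured bass is 64.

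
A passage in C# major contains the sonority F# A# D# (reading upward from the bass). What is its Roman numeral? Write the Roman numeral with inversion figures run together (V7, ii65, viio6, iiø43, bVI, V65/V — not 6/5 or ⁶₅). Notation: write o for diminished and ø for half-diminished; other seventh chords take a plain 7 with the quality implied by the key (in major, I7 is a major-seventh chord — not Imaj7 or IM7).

ii6

Stacked in thirds the chord is D#-F#-A#: a minor triad on D#.
In C# major, D# is the supertonic; the diatonic minor triad there is ii.
With F# in the bass the chord is in first inversion, so the figured bass is 6.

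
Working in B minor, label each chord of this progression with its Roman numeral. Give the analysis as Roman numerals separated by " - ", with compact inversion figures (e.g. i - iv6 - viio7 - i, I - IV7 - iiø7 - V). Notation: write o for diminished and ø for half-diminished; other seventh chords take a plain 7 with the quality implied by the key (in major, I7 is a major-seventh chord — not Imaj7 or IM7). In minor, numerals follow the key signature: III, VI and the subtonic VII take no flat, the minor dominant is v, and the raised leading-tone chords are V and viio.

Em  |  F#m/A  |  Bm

iv - v6 - i

Em: root E is the subdominant; minor triad there is iv.
F#m/A: root F# is the dominant; minor triad there is v6.
Bm: minor triad on B = scale degree 1 → i.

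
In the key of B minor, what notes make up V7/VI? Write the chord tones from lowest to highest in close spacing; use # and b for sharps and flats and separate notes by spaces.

The slash means an applied dominant: we want the dominant of VI. In B minor, VI is G major, and its dominant is built on D.
Building a dominant seventh chord on D gives D-F#-A-C.

D F# A C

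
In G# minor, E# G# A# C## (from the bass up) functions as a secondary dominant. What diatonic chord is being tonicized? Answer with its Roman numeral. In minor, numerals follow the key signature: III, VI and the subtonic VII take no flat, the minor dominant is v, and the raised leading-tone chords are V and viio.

V

The chord is a dominant seventh chord on A#.
A dominant resolves down a perfect fifth: A# → D#. In G# minor, D# is scale degree 5, i.e. V.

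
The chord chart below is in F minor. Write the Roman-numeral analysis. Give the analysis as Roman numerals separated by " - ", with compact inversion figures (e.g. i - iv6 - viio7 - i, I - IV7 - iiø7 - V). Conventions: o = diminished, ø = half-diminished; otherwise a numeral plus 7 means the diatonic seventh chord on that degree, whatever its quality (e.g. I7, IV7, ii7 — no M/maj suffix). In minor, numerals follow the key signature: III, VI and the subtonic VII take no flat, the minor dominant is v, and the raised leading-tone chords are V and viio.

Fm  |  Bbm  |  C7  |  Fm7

i - iv - V7 - i7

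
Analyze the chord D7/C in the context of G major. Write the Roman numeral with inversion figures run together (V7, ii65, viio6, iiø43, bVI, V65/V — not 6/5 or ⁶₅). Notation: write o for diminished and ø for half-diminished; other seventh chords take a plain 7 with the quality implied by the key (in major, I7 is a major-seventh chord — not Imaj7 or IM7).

The pitches D-F#-A-C form a dominant seventh chord rooted on D.
In G major, D is the dominant; the diatonic dominant seventh chord there is V7.
With C in the bass the chord is in third inversion, so the figured bass is 42.

V42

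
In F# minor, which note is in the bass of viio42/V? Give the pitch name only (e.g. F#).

The applied chord viio42/V is rooted on B#: B#-D#-F#-A.
The figure 42 means third inversion — the seventh is in the bass.

A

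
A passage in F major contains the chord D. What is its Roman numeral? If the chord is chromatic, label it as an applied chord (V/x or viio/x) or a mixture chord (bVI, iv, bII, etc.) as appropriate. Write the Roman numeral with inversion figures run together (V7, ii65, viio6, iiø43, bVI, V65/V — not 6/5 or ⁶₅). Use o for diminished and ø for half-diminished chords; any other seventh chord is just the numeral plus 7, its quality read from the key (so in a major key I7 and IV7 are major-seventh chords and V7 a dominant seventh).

V/ii

The pitches D-F#-A form a major triad rooted on D.
D is not a diatonic chord root with this quality in F major, but it lies a perfect fifth above G (ii), so the chord functions as an applied dominant of ii.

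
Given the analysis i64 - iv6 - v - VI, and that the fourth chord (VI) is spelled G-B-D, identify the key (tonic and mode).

B minor

VI is given as G-B-D — a major triad with root G.
If G is scale degree 6 and the mode makes that degree carry a major triad, the tonic is B and the mode is minor.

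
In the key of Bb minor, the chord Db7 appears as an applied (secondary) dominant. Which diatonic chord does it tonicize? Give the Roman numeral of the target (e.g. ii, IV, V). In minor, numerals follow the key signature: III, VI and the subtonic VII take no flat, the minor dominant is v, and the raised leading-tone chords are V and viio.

VI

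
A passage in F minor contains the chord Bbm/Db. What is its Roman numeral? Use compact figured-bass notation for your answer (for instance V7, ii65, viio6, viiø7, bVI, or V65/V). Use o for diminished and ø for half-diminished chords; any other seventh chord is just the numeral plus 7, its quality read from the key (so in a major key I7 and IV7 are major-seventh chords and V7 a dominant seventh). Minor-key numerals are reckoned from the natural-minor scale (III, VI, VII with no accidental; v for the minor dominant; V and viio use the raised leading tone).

The pitches Bb-Db-F form a minor triad rooted on Bb.
Bb is scale degree 4 in F minor, and a minor triad on that degree is written iv.
With Db in the bass the chord is in first inversion, so the figured bass is 6.

iv6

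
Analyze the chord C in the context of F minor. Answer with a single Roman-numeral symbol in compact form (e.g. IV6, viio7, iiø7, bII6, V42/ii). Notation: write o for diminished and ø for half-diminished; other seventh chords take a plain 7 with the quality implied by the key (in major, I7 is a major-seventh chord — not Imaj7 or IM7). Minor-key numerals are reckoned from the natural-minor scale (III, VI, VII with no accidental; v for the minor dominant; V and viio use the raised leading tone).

V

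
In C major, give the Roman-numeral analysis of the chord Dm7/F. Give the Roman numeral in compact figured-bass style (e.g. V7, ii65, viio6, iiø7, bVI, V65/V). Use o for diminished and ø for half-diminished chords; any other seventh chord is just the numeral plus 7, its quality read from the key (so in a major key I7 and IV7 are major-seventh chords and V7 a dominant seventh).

ii65

The pitches D-F-A-C form a minor seventh chord rooted on D.
D is scale degree 2 in C major, and a minor seventh chord on that degree is written ii7.
With F in the bass the chord is in first inversion, so the figured bass is 65.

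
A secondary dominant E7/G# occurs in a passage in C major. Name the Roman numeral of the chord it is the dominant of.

vi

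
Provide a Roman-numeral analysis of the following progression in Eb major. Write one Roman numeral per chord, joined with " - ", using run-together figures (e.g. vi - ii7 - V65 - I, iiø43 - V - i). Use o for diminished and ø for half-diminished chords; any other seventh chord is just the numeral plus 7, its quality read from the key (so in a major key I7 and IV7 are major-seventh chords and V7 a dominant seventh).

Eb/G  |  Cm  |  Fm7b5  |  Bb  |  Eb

I6 - vi - iiø7 - V - I

Eb/G has root Eb, degree 1 in Eb major, so I6.
Cm has root C, degree 6 in Eb major, so vi.
Fm7b5: F with this quality isn't in the key; it's iiø7, borrowed from the parallel minor.
Bb: root Bb is the dominant; major triad there is V.
Eb has root Eb, degree 1 in Eb major, so I.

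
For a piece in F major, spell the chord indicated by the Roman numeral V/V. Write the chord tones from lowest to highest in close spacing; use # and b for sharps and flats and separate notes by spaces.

G B D

V/V is a secondary dominant — the dominant triad of V. V in F major is C, so the applied chord's root is G, a perfect fifth above.
Building a major triad on G gives G-B-D.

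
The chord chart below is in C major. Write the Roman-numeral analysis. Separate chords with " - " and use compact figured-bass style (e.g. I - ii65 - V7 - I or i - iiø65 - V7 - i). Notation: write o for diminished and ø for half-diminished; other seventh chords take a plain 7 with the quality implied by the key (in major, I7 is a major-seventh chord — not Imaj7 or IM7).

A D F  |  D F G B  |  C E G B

A-D-F has root D, degree 2 in C major, so ii64.
D-F-G-B has root G, degree 5 in C major, so V43.
C-E-G-B: major seventh chord on C = scale degree 1 → I7.

ii64 - V43 - I7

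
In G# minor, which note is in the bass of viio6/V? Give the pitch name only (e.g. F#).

E#

The applied chord viio6/V is rooted on C##: C##-E#-G#.
The figure 6 means first inversion — the third is in the bass.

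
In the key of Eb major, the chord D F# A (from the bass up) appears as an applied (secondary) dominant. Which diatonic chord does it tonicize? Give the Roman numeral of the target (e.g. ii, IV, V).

The chord is a major triad on D.
A dominant resolves down a perfect fifth: D → G. In Eb major, G is scale degree 3, i.e. iii.

iii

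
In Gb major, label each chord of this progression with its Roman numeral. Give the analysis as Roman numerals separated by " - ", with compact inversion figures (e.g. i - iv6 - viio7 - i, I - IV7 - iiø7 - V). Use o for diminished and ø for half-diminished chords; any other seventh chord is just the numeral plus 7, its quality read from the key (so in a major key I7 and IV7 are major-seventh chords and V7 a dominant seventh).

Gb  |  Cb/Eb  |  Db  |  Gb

Gb: root Gb is the tonic; major triad there is I.
Cb/Eb has root Cb, degree 4 in Gb major, so IV6.
Db: root Db is the dominant; major triad there is V.
Gb has root Gb, degree 1 in Gb major, so I.

I - IV6 - V - I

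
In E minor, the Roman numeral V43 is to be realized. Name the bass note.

F#

V in E minor has root B; the chord is B-D#-F#-A.
The figure 43 means second inversion — the fifth is in the bass.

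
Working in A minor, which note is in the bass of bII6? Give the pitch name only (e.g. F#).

D

bII in A minor has root Bb; the chord is Bb-D-F.
The figure 6 means first inversion — the third is in the bass.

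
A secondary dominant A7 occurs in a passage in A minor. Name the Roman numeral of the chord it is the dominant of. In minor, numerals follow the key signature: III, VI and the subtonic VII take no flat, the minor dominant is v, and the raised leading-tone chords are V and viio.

iv

The chord is a dominant seventh chord on A.
A dominant resolves down a perfect fifth: A → D. In A minor, D is scale degree 4, i.e. iv.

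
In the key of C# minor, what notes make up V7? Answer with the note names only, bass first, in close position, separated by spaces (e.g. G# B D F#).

G# B# D# F#

In C# minor, the fifth degree is G#. The dominant is major (leading tone raised), so V is a dominant seventh chord.
Stacking thirds from G# gives G#-B#-D#-F#.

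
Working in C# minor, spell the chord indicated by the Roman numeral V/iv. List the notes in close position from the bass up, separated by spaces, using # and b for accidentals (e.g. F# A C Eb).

C# E# G#

The slash means an applied dominant: we want the dominant of iv. In C# minor, iv is F# minor, and its dominant is built on C#.
Building a major triad on C# gives C#-E#-G#.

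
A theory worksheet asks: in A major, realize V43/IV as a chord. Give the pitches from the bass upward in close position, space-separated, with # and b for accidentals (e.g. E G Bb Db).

E G A C#

V43/IV is a secondary dominant — the dominant seventh of IV. IV in A major is D, so the applied chord's root is A, a perfect fifth above.
Building a dominant seventh chord on A gives A-C#-E-G.
With the 43 figure the chord is in second inversion; from the bass E upward in close position it reads E-G-A-C#.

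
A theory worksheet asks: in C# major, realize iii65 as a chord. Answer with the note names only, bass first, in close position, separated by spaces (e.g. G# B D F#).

G# B# D# E#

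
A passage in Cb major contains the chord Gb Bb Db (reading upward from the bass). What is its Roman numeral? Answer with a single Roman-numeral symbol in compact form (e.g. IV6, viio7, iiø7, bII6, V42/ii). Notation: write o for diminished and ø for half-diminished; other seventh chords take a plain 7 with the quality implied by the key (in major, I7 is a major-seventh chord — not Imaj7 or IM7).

Stacked in thirds the chord is Gb-Bb-Db: a major triad on Gb.
Gb is scale degree 5 in Cb major, and a major triad on that degree is written V.

V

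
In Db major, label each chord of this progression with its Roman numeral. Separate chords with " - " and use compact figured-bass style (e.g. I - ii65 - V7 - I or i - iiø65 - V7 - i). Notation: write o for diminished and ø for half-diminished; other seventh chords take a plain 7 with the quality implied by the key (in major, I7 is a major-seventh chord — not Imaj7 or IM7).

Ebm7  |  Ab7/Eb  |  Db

Ebm7: root Eb is the supertonic; minor seventh chord there is ii7.
Ab7/Eb: dominant seventh chord on Ab = scale degree 5 → V43.
Db has root Db, degree 1 in Db major, so I.

ii7 - V43 - I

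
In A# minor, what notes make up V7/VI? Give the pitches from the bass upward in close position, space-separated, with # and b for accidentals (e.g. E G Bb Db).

C# E# G# B

V7/VI is a secondary dominant — the dominant seventh of VI. VI in A# minor is F#, so the applied chord's root is C#, a perfect fifth above.
Building a dominant seventh chord on C# gives C#-E#-G#-B.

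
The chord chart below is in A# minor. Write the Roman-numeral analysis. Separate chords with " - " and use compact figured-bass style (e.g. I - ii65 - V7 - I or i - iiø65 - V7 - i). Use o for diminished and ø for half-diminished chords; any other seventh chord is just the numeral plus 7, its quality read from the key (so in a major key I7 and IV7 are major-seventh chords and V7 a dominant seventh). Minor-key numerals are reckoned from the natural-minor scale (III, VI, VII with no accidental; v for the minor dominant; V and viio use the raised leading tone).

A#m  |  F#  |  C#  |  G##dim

A#m: root A# is the tonic; minor triad there is i.
F#: major triad on F# = scale degree 6 → VI.
C#: major triad on C# = scale degree 3 → III.
G##dim has root G##, degree 7 in A# minor, so viio.

i - VI - III - viio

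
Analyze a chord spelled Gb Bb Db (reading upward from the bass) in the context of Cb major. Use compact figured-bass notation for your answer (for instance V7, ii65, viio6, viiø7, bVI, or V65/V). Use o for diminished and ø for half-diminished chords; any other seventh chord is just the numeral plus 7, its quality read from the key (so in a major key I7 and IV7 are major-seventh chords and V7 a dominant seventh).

V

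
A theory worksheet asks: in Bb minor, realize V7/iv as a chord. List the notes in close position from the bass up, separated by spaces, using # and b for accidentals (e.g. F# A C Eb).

Bb D F Ab

The slash means an applied dominant: we want the dominant of iv. In Bb minor, iv is Eb minor, and its dominant is built on Bb.
Building a dominant seventh chord on Bb gives Bb-D-F-Ab.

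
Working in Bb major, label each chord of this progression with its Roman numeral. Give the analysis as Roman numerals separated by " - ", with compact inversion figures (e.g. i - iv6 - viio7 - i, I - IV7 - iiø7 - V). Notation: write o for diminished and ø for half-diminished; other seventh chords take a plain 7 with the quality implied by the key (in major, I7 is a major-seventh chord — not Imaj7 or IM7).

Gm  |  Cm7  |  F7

Gm has root G, degree 6 in Bb major, so vi.
Cm7: root C is the supertonic; minor seventh chord there is ii7.
F7: root F is the dominant; dominant seventh chord there is V7.

vi - ii7 - V7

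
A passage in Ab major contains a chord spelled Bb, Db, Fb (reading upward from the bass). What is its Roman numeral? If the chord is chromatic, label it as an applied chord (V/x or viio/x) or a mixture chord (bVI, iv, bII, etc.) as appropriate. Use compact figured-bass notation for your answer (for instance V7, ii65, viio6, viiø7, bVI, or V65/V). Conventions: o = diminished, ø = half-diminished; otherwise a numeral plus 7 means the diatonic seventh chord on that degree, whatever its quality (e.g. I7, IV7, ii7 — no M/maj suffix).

The pitches Bb-Db-Fb form a diminished triad rooted on Bb.
Bb is the second degree of Ab major. This is the diminished supertonic triad, borrowed from the parallel minor.

iio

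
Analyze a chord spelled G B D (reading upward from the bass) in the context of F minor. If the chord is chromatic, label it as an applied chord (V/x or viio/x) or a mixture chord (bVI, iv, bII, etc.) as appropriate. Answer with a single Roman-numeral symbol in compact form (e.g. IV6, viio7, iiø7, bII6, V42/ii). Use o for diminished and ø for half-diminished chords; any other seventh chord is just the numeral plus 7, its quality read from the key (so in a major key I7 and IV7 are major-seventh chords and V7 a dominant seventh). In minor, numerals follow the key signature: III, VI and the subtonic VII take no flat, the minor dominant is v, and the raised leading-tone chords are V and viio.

V/V

Stacked in thirds the chord is G-B-D: a major triad on G.
G is not a diatonic chord root with this quality in F minor, but it lies a perfect fifth above C (V), so the chord functions as an applied dominant of V.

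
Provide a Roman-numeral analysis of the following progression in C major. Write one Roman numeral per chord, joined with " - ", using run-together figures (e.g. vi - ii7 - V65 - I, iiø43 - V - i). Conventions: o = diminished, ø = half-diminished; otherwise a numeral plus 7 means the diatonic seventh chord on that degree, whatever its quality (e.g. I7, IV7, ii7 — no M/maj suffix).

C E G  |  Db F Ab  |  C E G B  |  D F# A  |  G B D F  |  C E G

C-E-G has root C, degree 1 in C major, so I.
Db-F-Ab is non-diatonic — a major triad on the lowered supertonic (Db): the Neapolitan chord, bII.
C-E-G-B: root C is the tonic; major seventh chord there is I7.
D-F#-A: a major triad on D, the applied dominant of V → V/V.
G-B-D-F has root G, degree 5 in C major, so V7.
C-E-G: major triad on C = scale degree 1 → I.

I - bII - I7 - V/V - V7 - I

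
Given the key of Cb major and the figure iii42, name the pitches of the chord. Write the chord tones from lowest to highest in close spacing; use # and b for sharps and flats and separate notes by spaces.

Db Eb Gb Bb

In Cb major, scale degree 3 is Eb, and the diatonic chord built there is a minor seventh chord.
Stacking thirds from Eb gives Eb-Gb-Bb-Db.
With the 42 figure the chord is in third inversion; from the bass Db upward in close position it reads Db-Eb-Gb-Bb.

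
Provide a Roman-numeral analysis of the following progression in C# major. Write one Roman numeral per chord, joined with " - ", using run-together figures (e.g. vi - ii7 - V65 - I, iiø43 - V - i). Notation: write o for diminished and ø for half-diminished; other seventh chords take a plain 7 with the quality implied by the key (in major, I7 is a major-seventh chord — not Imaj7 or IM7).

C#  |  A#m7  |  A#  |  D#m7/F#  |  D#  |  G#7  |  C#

I - vi7 - V/ii - ii65 - V/V - V7 - I

C#: major triad on C# = scale degree 1 → I.
A#m7: minor seventh chord on A# = scale degree 6 → vi7.
A# is the secondary dominant of ii (major triad on A#): V/ii.
D#m7/F#: root D# is the supertonic; minor seventh chord there is ii65.
D#: a major triad on D#, the applied dominant of V → V/V.
G#7: root G# is the dominant; dominant seventh chord there is V7.
C#: root C# is the tonic; major triad there is I.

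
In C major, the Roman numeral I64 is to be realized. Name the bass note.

G

I in C major has root C; the chord is C-E-G.
The figure 64 means second inversion — the fifth is in the bass.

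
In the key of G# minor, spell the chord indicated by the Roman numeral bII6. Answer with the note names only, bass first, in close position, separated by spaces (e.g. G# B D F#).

C# E A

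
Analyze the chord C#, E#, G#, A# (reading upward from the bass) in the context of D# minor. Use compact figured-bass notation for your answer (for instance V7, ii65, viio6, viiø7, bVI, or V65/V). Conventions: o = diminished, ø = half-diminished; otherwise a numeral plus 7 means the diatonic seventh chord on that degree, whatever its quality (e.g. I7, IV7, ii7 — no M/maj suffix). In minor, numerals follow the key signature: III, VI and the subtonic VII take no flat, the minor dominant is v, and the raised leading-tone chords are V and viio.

v65

The pitches A#-C#-E#-G# form a minor seventh chord rooted on A#.
In D# minor, A# is the dominant; the diatonic minor seventh chord there is v7.
With C# in the bass the chord is in first inversion, so the figured bass is 65.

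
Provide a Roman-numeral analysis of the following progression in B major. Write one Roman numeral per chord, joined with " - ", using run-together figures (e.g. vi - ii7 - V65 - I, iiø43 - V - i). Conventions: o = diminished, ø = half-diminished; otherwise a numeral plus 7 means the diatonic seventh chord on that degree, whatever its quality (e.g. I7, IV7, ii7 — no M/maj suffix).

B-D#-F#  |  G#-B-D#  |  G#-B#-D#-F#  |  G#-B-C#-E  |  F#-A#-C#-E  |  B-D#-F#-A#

B-D#-F# has root B, degree 1 in B major, so I.
G#-B-D#: minor triad on G# = scale degree 6 → vi.
G#-B#-D#-F# is the secondary dominant of ii (dominant seventh chord on G#): V7/ii.
G#-B-C#-E has root C#, degree 2 in B major, so ii43.
F#-A#-C#-E: dominant seventh chord on F# = scale degree 5 → V7.
B-D#-F#-A#: major seventh chord on B = scale degree 1 → I7.

I - vi - V7/ii - ii43 - V7 - I7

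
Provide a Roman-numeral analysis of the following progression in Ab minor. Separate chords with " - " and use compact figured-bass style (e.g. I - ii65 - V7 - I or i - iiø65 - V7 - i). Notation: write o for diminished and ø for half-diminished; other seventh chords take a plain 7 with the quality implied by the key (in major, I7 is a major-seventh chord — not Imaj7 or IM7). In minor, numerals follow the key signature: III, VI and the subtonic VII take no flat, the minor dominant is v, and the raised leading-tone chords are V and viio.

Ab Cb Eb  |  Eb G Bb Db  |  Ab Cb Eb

Ab-Cb-Eb has root Ab, degree 1 in Ab minor, so i.
Eb-G-Bb-Db: dominant seventh chord on Eb = scale degree 5 → V7.
Ab-Cb-Eb: root Ab is the tonic; minor triad there is i.

i - V7 - i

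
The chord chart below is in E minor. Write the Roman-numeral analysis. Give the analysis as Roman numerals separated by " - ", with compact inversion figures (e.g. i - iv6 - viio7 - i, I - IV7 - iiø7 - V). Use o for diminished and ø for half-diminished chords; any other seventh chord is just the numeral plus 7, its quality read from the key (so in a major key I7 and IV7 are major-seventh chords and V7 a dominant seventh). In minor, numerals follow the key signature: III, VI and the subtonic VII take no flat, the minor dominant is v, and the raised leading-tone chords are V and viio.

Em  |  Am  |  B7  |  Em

i - iv - V7 - i

Em: minor triad on E = scale degree 1 → i.
Am: root A is the subdominant; minor triad there is iv.
B7: dominant seventh chord on B = scale degree 5 → V7.
Em: root E is the tonic; minor triad there is i.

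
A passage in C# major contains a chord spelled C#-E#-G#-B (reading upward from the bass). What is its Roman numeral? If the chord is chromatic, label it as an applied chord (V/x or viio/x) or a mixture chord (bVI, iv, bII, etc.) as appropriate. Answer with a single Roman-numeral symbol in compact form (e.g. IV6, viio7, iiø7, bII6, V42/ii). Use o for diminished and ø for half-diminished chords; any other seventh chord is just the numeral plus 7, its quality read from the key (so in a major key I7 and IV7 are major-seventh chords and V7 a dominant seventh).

V7/IV

The pitches C#-E#-G#-B form a dominant seventh chord rooted on C#.
C# is not a diatonic chord root with this quality in C# major, but it lies a perfect fifth above F# (IV), so the chord functions as an applied dominant of IV.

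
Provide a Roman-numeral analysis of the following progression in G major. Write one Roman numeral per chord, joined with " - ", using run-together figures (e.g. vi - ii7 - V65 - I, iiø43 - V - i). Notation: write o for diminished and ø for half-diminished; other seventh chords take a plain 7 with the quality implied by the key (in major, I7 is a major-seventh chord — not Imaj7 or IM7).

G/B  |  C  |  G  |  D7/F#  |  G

I6 - IV - I - V65 - I

G/B: major triad on G = scale degree 1 → I6.
C: root C is the subdominant; major triad there is IV.
G: root G is the tonic; major triad there is I.
D7/F# has root D, degree 5 in G major, so V65.
G has root G, degree 1 in G major, so I.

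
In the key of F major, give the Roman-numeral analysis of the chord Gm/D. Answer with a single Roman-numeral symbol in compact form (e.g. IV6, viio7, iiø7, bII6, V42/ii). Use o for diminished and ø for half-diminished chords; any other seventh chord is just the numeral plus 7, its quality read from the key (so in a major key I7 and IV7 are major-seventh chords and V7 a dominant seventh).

ii64

The pitches G-Bb-D form a minor triad rooted on G.
G is scale degree 2 in F major, and a minor triad on that degree is written ii.
With D in the bass the chord is in second inversion, so the figured bass is 64.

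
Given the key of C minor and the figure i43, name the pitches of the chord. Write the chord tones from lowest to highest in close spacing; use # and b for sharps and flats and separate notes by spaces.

The numeral's case and figure indicate a minor seventh chord. In C minor its root, the first degree, is C.
Stacking thirds from C gives C-Eb-G-Bb.
With the 43 figure the chord is in second inversion; from the bass G upward in close position it reads G-Bb-C-Eb.

G Bb C Eb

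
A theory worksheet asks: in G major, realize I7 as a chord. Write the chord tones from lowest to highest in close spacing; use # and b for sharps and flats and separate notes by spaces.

G B D F#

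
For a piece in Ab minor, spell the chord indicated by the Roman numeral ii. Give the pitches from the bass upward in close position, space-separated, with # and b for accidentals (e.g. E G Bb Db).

Bb Db F

Scale degree 2 in Ab minor is Bb; here the chord built on it is altered to a minor triad. ii is the minor supertonic, borrowed from the parallel major (the Dorian ii).
So the chord is Bb-Db-F, a minor triad.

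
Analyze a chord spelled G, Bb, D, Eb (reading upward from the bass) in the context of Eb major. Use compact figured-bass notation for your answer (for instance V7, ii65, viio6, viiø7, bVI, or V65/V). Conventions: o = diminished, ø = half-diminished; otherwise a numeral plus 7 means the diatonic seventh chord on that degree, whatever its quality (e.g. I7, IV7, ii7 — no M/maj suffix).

I65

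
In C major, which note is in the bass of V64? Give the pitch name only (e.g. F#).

D

V in C major has root G; the chord is G-B-D.
The figure 64 means second inversion — the fifth is in the bass.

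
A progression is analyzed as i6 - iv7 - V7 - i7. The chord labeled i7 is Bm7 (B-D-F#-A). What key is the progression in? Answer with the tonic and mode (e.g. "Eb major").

B minor

The anchor chord is a minor seventh chord on B, labeled i7.
If B is scale degree 1 and the mode makes that degree carry a minor seventh chord, the tonic is B and the mode is minor.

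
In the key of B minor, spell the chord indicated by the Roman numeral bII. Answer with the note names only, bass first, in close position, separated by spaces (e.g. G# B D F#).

C E G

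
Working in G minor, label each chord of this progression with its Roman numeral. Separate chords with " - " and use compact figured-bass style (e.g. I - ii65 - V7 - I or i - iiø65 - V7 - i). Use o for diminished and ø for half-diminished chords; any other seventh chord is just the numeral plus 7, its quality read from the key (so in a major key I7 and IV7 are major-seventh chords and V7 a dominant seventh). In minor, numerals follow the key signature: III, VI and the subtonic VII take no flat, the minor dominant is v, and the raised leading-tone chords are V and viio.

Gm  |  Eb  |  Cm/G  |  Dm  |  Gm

Gm: minor triad on G = scale degree 1 → i.
Eb: major triad on Eb = scale degree 6 → VI.
Cm/G has root C, degree 4 in G minor, so iv64.
Dm: root D is the dominant; minor triad there is v.
Gm: minor triad on G = scale degree 1 → i.

i - VI - iv64 - v - i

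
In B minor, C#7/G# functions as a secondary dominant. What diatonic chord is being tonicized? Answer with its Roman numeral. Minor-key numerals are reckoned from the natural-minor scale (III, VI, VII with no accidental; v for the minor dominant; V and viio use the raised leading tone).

V

The chord is a dominant seventh chord on C#.
A dominant resolves down a perfect fifth: C# → F#. In B minor, F# is scale degree 5, i.e. V.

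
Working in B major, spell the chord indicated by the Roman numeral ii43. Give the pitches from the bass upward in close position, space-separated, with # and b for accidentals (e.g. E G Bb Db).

G# B C# E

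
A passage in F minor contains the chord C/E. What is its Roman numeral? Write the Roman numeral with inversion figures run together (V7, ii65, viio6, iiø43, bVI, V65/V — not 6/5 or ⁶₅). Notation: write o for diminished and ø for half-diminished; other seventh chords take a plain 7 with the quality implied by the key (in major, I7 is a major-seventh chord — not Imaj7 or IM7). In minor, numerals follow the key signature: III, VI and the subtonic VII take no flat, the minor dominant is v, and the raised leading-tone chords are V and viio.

V6

Stacked in thirds the chord is C-E-G: a major triad on C.
C is scale degree 5 in F minor, and a major triad on that degree is written V.
With E in the bass the chord is in first inversion, so the figured bass is 6.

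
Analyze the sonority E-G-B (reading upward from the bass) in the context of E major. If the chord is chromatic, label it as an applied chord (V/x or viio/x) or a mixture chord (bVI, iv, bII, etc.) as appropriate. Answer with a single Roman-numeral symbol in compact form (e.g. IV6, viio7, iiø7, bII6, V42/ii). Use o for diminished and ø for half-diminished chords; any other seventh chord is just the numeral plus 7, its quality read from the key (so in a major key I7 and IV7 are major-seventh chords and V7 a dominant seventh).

i

The pitches E-G-B form a minor triad rooted on E.
E is the first degree of E major. This is the minor tonic, borrowed from the parallel minor.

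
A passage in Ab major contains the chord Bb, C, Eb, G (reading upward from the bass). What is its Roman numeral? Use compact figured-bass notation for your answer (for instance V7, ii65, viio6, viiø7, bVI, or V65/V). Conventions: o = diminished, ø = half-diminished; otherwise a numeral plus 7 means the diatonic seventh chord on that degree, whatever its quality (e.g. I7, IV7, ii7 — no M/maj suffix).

iii42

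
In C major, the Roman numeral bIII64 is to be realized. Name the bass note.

bIII in C major has root Eb; the chord is Eb-G-Bb.
The figure 64 means second inversion — the fifth is in the bass.

Bb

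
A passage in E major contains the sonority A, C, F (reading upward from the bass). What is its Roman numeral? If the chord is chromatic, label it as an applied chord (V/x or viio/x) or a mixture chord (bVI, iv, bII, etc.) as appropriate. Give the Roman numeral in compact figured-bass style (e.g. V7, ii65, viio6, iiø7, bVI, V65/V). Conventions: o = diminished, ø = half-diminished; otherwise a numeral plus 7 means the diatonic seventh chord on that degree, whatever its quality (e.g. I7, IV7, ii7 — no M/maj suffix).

bII6

The pitches F-A-C form a major triad rooted on F.
F is the lowered second degree of E major (diatonic 2 would be F#). This is the Neapolitan sixth — a major triad on the lowered second degree, here in its customary first inversion.
With A in the bass the chord is in first inversion, so the figured bass is 6.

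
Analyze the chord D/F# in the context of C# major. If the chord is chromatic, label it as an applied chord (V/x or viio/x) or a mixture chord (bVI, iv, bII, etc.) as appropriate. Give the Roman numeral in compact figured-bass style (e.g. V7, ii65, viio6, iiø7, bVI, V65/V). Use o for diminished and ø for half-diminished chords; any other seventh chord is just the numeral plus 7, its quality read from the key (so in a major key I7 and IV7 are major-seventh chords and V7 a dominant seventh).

Stacked in thirds the chord is D-F#-A: a major triad on D.
D is the lowered second degree of C# major (diatonic 2 would be D#). This is the Neapolitan sixth — a major triad on the lowered second degree, here in its customary first inversion.
With F# in the bass the chord is in first inversion, so the figured bass is 6.

bII6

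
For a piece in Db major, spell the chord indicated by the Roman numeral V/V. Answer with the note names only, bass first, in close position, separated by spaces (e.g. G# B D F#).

Eb G Bb

The slash means an applied dominant: we want the dominant of V. In Db major, V is Ab major, and its dominant is built on Eb.
Building a major triad on Eb gives Eb-G-Bb.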